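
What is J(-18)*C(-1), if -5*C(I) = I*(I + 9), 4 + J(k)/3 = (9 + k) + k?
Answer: -744/5 ≈ -148.80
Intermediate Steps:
J(k) = 15 + 6*k (J(k) = -12 + 3*((9 + k) + k) = -12 + 3*(9 + 2*k) = -12 + (27 + 6*k) = 15 + 6*k)
C(I) = -I*(9 + I)/5 (C(I) = -I*(I + 9)/5 = -I*(9 + I)/5)
J(-18)*C(-1) = (15 + 6*(-18))*(-⅕*(-1)*(9 - 1)) = (15 - 108)*(-⅕*(-1)*8) = -93*8/5 = -744/5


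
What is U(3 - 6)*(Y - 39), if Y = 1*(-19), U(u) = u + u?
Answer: 348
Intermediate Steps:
U(u) = 2*u
Y = -19
U(3 - 6)*(Y - 39) = (2*(3 - 6))*(-19 - 39) = (2*(-3))*(-58) = -6*(-58) = 348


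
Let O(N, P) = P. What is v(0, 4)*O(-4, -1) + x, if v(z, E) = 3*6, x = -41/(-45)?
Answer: -769/45 ≈ -17.089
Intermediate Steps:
x = 41/45 (x = -41*(-1/45) = 41/45 ≈ 0.91111)
v(z, E) = 18
v(0, 4)*O(-4, -1) + x = 18*(-1) + 41/45 = -18 + 41/45 = -769/45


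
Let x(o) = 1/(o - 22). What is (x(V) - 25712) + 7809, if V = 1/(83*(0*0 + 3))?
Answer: -98054980/5477 ≈ -17903.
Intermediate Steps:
V = 1/249 (V = 1/(83*(0 + 3)) = (1/83)/3 = (1/83)*(⅓) = 1/249 ≈ 0.0040161)
x(o) = 1/(-22 + o)
(x(V) - 25712) + 7809 = (1/(-22 + 1/249) - 25712) + 7809 = (1/(-5477/249) - 25712) + 7809 = (-249/5477 - 25712) + 7809 = -140824873/5477 + 7809 = -98054980/5477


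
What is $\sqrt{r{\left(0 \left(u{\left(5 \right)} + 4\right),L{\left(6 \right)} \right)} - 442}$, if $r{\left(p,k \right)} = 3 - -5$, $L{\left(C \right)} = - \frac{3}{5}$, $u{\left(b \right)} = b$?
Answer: $i \sqrt{434} \approx 20.833 i$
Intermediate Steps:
$L{\left(C \right)} = - \frac{3}{5}$ ($L{\left(C \right)} = \left(-3\right) \frac{1}{5} = - \frac{3}{5}$)
$r{\left(p,k \right)} = 8$ ($r{\left(p,k \right)} = 3 + 5 = 8$)
$\sqrt{r{\left(0 \left(u{\left(5 \right)} + 4\right),L{\left(6 \right)} \right)} - 442} = \sqrt{8 - 442} = \sqrt{-434} = i \sqrt{434}$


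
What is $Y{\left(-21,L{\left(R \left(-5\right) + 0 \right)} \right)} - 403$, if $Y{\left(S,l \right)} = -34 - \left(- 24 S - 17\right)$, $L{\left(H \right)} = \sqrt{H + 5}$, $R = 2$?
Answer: $-924$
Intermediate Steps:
$L{\left(H \right)} = \sqrt{5 + H}$
$Y{\left(S,l \right)} = -17 + 24 S$ ($Y{\left(S,l \right)} = -34 - \left(-17 - 24 S\right) = -34 + \left(17 + 24 S\right) = -17 + 24 S$)
$Y{\left(-21,L{\left(R \left(-5\right) + 0 \right)} \right)} - 403 = \left(-17 + 24 \left(-21\right)\right) - 403 = \left(-17 - 504\right) - 403 = -521 - 403 = -924$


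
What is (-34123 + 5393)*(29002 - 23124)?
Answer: -168874940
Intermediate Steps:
(-34123 + 5393)*(29002 - 23124) = -28730*5878 = -168874940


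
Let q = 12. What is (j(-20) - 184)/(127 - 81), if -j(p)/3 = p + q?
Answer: -80/23 ≈ -3.4783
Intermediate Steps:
j(p) = -36 - 3*p (j(p) = -3*(p + 12) = -3*(12 + p) = -36 - 3*p)
(j(-20) - 184)/(127 - 81) = ((-36 - 3*(-20)) - 184)/(127 - 81) = ((-36 + 60) - 184)/46 = (24 - 184)*(1/46) = -160*1/46 = -80/23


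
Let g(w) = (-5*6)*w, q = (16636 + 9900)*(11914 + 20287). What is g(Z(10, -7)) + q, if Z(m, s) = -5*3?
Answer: 854486186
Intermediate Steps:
Z(m, s) = -15
q = 854485736 (q = 26536*32201 = 854485736)
g(w) = -30*w
g(Z(10, -7)) + q = -30*(-15) + 854485736 = 450 + 854485736 = 854486186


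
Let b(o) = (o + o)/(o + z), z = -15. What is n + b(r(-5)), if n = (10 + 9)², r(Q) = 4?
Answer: 3963/11 ≈ 360.27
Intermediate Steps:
b(o) = 2*o/(-15 + o) (b(o) = (o + o)/(o - 15) = (2*o)/(-15 + o) = 2*o/(-15 + o))
n = 361 (n = 19² = 361)
n + b(r(-5)) = 361 + 2*4/(-15 + 4) = 361 + 2*4/(-11) = 361 + 2*4*(-1/11) = 361 - 8/11 = 3963/11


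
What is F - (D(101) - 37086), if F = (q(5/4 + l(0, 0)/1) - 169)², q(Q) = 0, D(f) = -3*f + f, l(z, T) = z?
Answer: 65849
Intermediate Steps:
D(f) = -2*f
F = 28561 (F = (0 - 169)² = (-169)² = 28561)
F - (D(101) - 37086) = 28561 - (-2*101 - 37086) = 28561 - (-202 - 37086) = 28561 - 1*(-37288) = 28561 + 37288 = 65849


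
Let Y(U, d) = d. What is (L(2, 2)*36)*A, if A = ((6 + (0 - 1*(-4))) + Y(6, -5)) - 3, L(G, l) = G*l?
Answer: 288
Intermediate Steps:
A = 2 (A = ((6 + (0 - 1*(-4))) - 5) - 3 = ((6 + (0 + 4)) - 5) - 3 = ((6 + 4) - 5) - 3 = (10 - 5) - 3 = 5 - 3 = 2)
(L(2, 2)*36)*A = ((2*2)*36)*2 = (4*36)*2 = 144*2 = 288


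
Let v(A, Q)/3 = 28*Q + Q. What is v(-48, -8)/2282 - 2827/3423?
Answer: -553/489 ≈ -1.1309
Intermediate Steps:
v(A, Q) = 87*Q (v(A, Q) = 3*(28*Q + Q) = 3*(29*Q) = 87*Q)
v(-48, -8)/2282 - 2827/3423 = (87*(-8))/2282 - 2827/3423 = -696*1/2282 - 2827*1/3423 = -348/1141 - 2827/3423 = -553/489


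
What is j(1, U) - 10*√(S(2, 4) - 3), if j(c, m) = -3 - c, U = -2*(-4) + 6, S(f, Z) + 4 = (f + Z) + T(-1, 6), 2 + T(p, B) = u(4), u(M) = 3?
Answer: -4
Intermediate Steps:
T(p, B) = 1 (T(p, B) = -2 + 3 = 1)
S(f, Z) = -3 + Z + f (S(f, Z) = -4 + ((f + Z) + 1) = -4 + ((Z + f) + 1) = -4 + (1 + Z + f) = -3 + Z + f)
U = 14 (U = 8 + 6 = 14)
j(1, U) - 10*√(S(2, 4) - 3) = (-3 - 1*1) - 10*√((-3 + 4 + 2) - 3) = (-3 - 1) - 10*√(3 - 3) = -4 - 10*√0 = -4 - 10*0 = -4 + 0 = -4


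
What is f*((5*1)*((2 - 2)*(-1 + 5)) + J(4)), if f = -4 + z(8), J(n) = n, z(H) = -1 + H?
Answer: 12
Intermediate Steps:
f = 3 (f = -4 + (-1 + 8) = -4 + 7 = 3)
f*((5*1)*((2 - 2)*(-1 + 5)) + J(4)) = 3*((5*1)*((2 - 2)*(-1 + 5)) + 4) = 3*(5*(0*4) + 4) = 3*(5*0 + 4) = 3*(0 + 4) = 3*4 = 12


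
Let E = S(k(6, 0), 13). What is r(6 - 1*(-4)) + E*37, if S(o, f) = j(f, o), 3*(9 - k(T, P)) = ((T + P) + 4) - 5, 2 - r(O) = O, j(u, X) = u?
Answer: 473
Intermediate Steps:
r(O) = 2 - O
k(T, P) = 28/3 - P/3 - T/3 (k(T, P) = 9 - (((T + P) + 4) - 5)/3 = 9 - (((P + T) + 4) - 5)/3 = 9 - ((4 + P + T) - 5)/3 = 9 - (-1 + P + T)/3 = 9 + (⅓ - P/3 - T/3) = 28/3 - P/3 - T/3)
S(o, f) = f
E = 13
r(6 - 1*(-4)) + E*37 = (2 - (6 - 1*(-4))) + 13*37 = (2 - (6 + 4)) + 481 = (2 - 1*10) + 481 = (2 - 10) + 481 = -8 + 481 = 473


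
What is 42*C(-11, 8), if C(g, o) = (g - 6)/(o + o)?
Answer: -357/8 ≈ -44.625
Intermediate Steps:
C(g, o) = (-6 + g)/(2*o) (C(g, o) = (-6 + g)/((2*o)) = (-6 + g)*(1/(2*o)) = (-6 + g)/(2*o))
42*C(-11, 8) = 42*((1/2)*(-6 - 11)/8) = 42*((1/2)*(1/8)*(-17)) = 42*(-17/16) = -357/8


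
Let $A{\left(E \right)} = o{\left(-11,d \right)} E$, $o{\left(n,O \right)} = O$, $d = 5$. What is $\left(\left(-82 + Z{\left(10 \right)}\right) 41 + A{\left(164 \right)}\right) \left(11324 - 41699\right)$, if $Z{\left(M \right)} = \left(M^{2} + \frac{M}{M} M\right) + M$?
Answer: $-72231750$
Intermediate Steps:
$Z{\left(M \right)} = M^{2} + 2 M$ ($Z{\left(M \right)} = \left(M^{2} + 1 M\right) + M = \left(M^{2} + M\right) + M = \left(M + M^{2}\right) + M = M^{2} + 2 M$)
$A{\left(E \right)} = 5 E$
$\left(\left(-82 + Z{\left(10 \right)}\right) 41 + A{\left(164 \right)}\right) \left(11324 - 41699\right) = \left(\left(-82 + 10 \left(2 + 10\right)\right) 41 + 5 \cdot 164\right) \left(11324 - 41699\right) = \left(\left(-82 + 10 \cdot 12\right) 41 + 820\right) \left(-30375\right) = \left(\left(-82 + 120\right) 41 + 820\right) \left(-30375\right) = \left(38 \cdot 41 + 820\right) \left(-30375\right) = \left(1558 + 820\right) \left(-30375\right) = 2378 \left(-30375\right) = -72231750$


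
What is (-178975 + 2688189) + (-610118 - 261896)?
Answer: 1637200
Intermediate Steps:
(-178975 + 2688189) + (-610118 - 261896) = 2509214 - 872014 = 1637200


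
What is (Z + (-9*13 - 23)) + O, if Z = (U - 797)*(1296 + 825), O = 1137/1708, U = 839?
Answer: 151914073/1708 ≈ 88943.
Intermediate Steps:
O = 1137/1708 (O = 1137*(1/1708) = 1137/1708 ≈ 0.66569)
Z = 89082 (Z = (839 - 797)*(1296 + 825) = 42*2121 = 89082)
(Z + (-9*13 - 23)) + O = (89082 + (-9*13 - 23)) + 1137/1708 = (89082 + (-117 - 23)) + 1137/1708 = (89082 - 140) + 1137/1708 = 88942 + 1137/1708 = 151914073/1708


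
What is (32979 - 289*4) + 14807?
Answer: 46630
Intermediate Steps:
(32979 - 289*4) + 14807 = (32979 - 1156) + 14807 = 31823 + 14807 = 46630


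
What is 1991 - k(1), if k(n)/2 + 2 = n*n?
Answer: 1993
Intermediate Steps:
k(n) = -4 + 2*n² (k(n) = -4 + 2*(n*n) = -4 + 2*n²)
1991 - k(1) = 1991 - (-4 + 2*1²) = 1991 - (-4 + 2*1) = 1991 - (-4 + 2) = 1991 - 1*(-2) = 1991 + 2 = 1993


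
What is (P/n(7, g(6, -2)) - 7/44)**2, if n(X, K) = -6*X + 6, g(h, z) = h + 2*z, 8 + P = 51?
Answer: 17956/9801 ≈ 1.8321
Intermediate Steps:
P = 43 (P = -8 + 51 = 43)
n(X, K) = 6 - 6*X
(P/n(7, g(6, -2)) - 7/44)**2 = (43/(6 - 6*7) - 7/44)**2 = (43/(6 - 42) - 7*1/44)**2 = (43/(-36) - 7/44)**2 = (43*(-1/36) - 7/44)**2 = (-43/36 - 7/44)**2 = (-134/99)**2 = 17956/9801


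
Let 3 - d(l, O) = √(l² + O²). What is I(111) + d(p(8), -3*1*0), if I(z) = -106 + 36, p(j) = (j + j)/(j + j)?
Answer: -68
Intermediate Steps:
p(j) = 1 (p(j) = (2*j)/((2*j)) = (2*j)*(1/(2*j)) = 1)
d(l, O) = 3 - √(O² + l²) (d(l, O) = 3 - √(l² + O²) = 3 - √(O² + l²))
I(z) = -70
I(111) + d(p(8), -3*1*0) = -70 + (3 - √((-3*1*0)² + 1²)) = -70 + (3 - √((-3*0)² + 1)) = -70 + (3 - √(0² + 1)) = -70 + (3 - √(0 + 1)) = -70 + (3 - √1) = -70 + (3 - 1*1) = -70 + (3 - 1) = -70 + 2 = -68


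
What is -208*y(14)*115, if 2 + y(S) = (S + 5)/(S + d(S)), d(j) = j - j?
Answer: 107640/7 ≈ 15377.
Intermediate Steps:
d(j) = 0
y(S) = -2 + (5 + S)/S (y(S) = -2 + (S + 5)/(S + 0) = -2 + (5 + S)/S)
-208*y(14)*115 = -208*(5 - 1*14)/14*115 = -104*(5 - 14)/7*115 = -104*(-9)/7*115 = -208*(-9/14)*115 = (936/7)*115 = 107640/7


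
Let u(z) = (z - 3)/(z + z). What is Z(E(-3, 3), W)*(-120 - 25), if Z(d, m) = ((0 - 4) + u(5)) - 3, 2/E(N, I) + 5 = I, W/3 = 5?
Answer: 986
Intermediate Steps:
W = 15 (W = 3*5 = 15)
E(N, I) = 2/(-5 + I)
u(z) = (-3 + z)/(2*z) (u(z) = (-3 + z)/((2*z)) = (-3 + z)*(1/(2*z)) = (-3 + z)/(2*z))
Z(d, m) = -34/5 (Z(d, m) = ((0 - 4) + (1/2)*(-3 + 5)/5) - 3 = (-4 + (1/2)*(1/5)*2) - 3 = (-4 + 1/5) - 3 = -19/5 - 3 = -34/5)
Z(E(-3, 3), W)*(-120 - 25) = -34*(-120 - 25)/5 = -34/5*(-145) = 986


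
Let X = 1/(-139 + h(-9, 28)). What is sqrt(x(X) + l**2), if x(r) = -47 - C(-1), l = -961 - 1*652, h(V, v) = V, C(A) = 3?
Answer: sqrt(2601719) ≈ 1613.0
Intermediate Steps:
X = -1/148 (X = 1/(-139 - 9) = 1/(-148) = -1/148 ≈ -0.0067568)
l = -1613 (l = -961 - 652 = -1613)
x(r) = -50 (x(r) = -47 - 1*3 = -47 - 3 = -50)
sqrt(x(X) + l**2) = sqrt(-50 + (-1613)**2) = sqrt(-50 + 2601769) = sqrt(2601719)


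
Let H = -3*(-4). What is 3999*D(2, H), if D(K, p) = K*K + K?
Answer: 23994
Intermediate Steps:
H = 12
D(K, p) = K + K² (D(K, p) = K² + K = K + K²)
3999*D(2, H) = 3999*(2*(1 + 2)) = 3999*(2*3) = 3999*6 = 23994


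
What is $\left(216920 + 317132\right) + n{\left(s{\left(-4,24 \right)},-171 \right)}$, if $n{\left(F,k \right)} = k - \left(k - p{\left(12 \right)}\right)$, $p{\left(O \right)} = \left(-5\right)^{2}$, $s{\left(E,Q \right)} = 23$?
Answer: $534077$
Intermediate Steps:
$p{\left(O \right)} = 25$
$n{\left(F,k \right)} = 25$ ($n{\left(F,k \right)} = k - \left(-25 + k\right) = 25$)
$\left(216920 + 317132\right) + n{\left(s{\left(-4,24 \right)},-171 \right)} = \left(216920 + 317132\right) + 25 = 534052 + 25 = 534077$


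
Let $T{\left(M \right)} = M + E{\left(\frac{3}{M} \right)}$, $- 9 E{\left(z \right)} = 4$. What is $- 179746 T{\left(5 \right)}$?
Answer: $- \frac{7369586}{9} \approx -8.1884 \cdot 10^{5}$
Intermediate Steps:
$E{\left(z \right)} = - \frac{4}{9}$ ($E{\left(z \right)} = \left(- \frac{1}{9}\right) 4 = - \frac{4}{9}$)
$T{\left(M \right)} = - \frac{4}{9} + M$ ($T{\left(M \right)} = M - \frac{4}{9} = - \frac{4}{9} + M$)
$- 179746 T{\left(5 \right)} = - 179746 \left(- \frac{4}{9} + 5\right) = \left(-179746\right) \frac{41}{9} = - \frac{7369586}{9}$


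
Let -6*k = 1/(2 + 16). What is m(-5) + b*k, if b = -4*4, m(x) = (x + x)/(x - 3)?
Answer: 151/108 ≈ 1.3981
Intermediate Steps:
m(x) = 2*x/(-3 + x) (m(x) = (2*x)/(-3 + x) = 2*x/(-3 + x))
k = -1/108 (k = -1/(6*(2 + 16)) = -⅙/18 = -⅙*1/18 = -1/108 ≈ -0.0092593)
b = -16
m(-5) + b*k = 2*(-5)/(-3 - 5) - 16*(-1/108) = 2*(-5)/(-8) + 4/27 = 2*(-5)*(-⅛) + 4/27 = 5/4 + 4/27 = 151/108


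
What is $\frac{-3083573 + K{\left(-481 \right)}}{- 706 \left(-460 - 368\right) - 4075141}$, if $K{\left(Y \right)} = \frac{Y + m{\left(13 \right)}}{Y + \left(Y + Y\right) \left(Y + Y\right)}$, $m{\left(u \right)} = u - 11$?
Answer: $\frac{2852190933278}{3228650873799} \approx 0.8834$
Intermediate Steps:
$m{\left(u \right)} = -11 + u$
$K{\left(Y \right)} = \frac{2 + Y}{Y + 4 Y^{2}}$ ($K{\left(Y \right)} = \frac{Y + \left(-11 + 13\right)}{Y + \left(Y + Y\right) \left(Y + Y\right)} = \frac{Y + 2}{Y + 2 Y 2 Y} = \frac{2 + Y}{Y + 4 Y^{2}}$)
$\frac{-3083573 + K{\left(-481 \right)}}{- 706 \left(-460 - 368\right) - 4075141} = \frac{-3083573 + \frac{2 - 481}{\left(-481\right) \left(1 + 4 \left(-481\right)\right)}}{- 706 \left(-460 - 368\right) - 4075141} = \frac{-3083573 - \frac{1}{481} \frac{1}{1 - 1924} \left(-479\right)}{\left(-706\right) \left(-828\right) - 4075141} = \frac{-3083573 - \frac{1}{481} \frac{1}{-1923} \left(-479\right)}{584568 - 4075141} = \frac{-3083573 - \left(- \frac{1}{924963}\right) \left(-479\right)}{-3490573} = \left(-3083573 - \frac{479}{924963}\right) \left(- \frac{1}{3490573}\right) = \left(- \frac{2852190933278}{924963}\right) \left(- \frac{1}{3490573}\right) = \frac{2852190933278}{3228650873799}$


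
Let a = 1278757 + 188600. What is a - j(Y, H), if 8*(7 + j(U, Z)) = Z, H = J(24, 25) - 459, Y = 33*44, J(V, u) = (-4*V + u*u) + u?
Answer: 11738817/8 ≈ 1.4674e+6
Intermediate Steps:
J(V, u) = u + u² - 4*V (J(V, u) = (-4*V + u²) + u = (u² - 4*V) + u = u + u² - 4*V)
Y = 1452
H = 95 (H = (25 + 25² - 4*24) - 459 = (25 + 625 - 96) - 459 = 554 - 459 = 95)
j(U, Z) = -7 + Z/8
a = 1467357
a - j(Y, H) = 1467357 - (-7 + (⅛)*95) = 1467357 - (-7 + 95/8) = 1467357 - 1*39/8 = 1467357 - 39/8 = 11738817/8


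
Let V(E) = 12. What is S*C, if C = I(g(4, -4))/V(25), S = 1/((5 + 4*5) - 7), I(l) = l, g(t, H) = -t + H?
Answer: -1/27 ≈ -0.037037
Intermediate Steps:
g(t, H) = H - t
S = 1/18 (S = 1/((5 + 20) - 7) = 1/(25 - 7) = 1/18 ≈ 0.055556)
C = -2/3 (C = (-4 - 1*4)/12 = (-4 - 4)*(1/12) = -8*1/12 = -2/3 ≈ -0.66667)
S*C = (1/18)*(-2/3) = -1/27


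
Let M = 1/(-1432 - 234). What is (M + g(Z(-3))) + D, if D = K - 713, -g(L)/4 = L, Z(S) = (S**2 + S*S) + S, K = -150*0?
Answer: -1287819/1666 ≈ -773.00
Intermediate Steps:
K = 0
Z(S) = S + 2*S**2 (Z(S) = (S**2 + S**2) + S = 2*S**2 + S = S + 2*S**2)
g(L) = -4*L
D = -713 (D = 0 - 713 = -713)
M = -1/1666 (M = 1/(-1666) = -1/1666 ≈ -0.00060024)
(M + g(Z(-3))) + D = (-1/1666 - (-12)*(1 + 2*(-3))) - 713 = (-1/1666 - (-12)*(1 - 6)) - 713 = (-1/1666 - (-12)*(-5)) - 713 = (-1/1666 - 4*15) - 713 = (-1/1666 - 60) - 713 = -99961/1666 - 713 = -1287819/1666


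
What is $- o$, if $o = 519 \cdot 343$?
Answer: $-178017$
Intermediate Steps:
$o = 178017$
$- o = \left(-1\right) 178017 = -178017$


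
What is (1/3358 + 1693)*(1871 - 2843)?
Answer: -2762956170/1679 ≈ -1.6456e+6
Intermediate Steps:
(1/3358 + 1693)*(1871 - 2843) = (1/3358 + 1693)*(-972) = (5685095/3358)*(-972) = -2762956170/1679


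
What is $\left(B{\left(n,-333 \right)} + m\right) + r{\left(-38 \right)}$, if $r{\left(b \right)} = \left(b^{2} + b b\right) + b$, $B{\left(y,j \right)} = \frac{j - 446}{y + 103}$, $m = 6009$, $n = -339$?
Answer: $\frac{2091503}{236} \approx 8862.3$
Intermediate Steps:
$B{\left(y,j \right)} = \frac{-446 + j}{103 + y}$
$r{\left(b \right)} = b + 2 b^{2}$ ($r{\left(b \right)} = \left(b^{2} + b^{2}\right) + b = 2 b^{2} + b = b + 2 b^{2}$)
$\left(B{\left(n,-333 \right)} + m\right) + r{\left(-38 \right)} = \left(\frac{-446 - 333}{103 - 339} + 6009\right) - 38 \left(1 + 2 \left(-38\right)\right) = \left(\frac{1}{-236} \left(-779\right) + 6009\right) - 38 \left(1 - 76\right) = \left(\left(- \frac{1}{236}\right) \left(-779\right) + 6009\right) - -2850 = \left(\frac{779}{236} + 6009\right) + 2850 = \frac{1418903}{236} + 2850 = \frac{2091503}{236}$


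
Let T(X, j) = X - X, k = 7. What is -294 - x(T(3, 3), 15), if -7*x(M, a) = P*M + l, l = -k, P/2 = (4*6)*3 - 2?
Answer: -295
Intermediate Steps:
T(X, j) = 0
P = 140 (P = 2*((4*6)*3 - 2) = 2*(24*3 - 2) = 2*(72 - 2) = 2*70 = 140)
l = -7 (l = -1*7 = -7)
x(M, a) = 1 - 20*M (x(M, a) = -(140*M - 7)/7 = -(-7 + 140*M)/7 = 1 - 20*M)
-294 - x(T(3, 3), 15) = -294 - (1 - 20*0) = -294 - (1 + 0) = -294 - 1*1 = -294 - 1 = -295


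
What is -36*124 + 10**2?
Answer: -4364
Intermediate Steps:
-36*124 + 10**2 = -4464 + 100 = -4364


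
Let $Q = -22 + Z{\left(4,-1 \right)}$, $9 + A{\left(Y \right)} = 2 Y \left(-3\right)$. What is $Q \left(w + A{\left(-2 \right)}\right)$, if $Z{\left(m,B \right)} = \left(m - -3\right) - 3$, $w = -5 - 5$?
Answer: $126$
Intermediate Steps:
$A{\left(Y \right)} = -9 - 6 Y$ ($A{\left(Y \right)} = -9 + 2 Y \left(-3\right) = -9 - 6 Y$)
$w = -10$ ($w = -5 - 5 = -10$)
$Z{\left(m,B \right)} = m$ ($Z{\left(m,B \right)} = \left(m + 3\right) - 3 = \left(3 + m\right) - 3 = m$)
$Q = -18$ ($Q = -22 + 4 = -18$)
$Q \left(w + A{\left(-2 \right)}\right) = - 18 \left(-10 - -3\right) = - 18 \left(-10 + \left(-9 + 12\right)\right) = - 18 \left(-10 + 3\right) = \left(-18\right) \left(-7\right) = 126$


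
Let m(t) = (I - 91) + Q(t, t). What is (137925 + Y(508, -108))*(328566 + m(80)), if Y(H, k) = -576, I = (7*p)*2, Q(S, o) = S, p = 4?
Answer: 45134392239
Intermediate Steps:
I = 56 (I = (7*4)*2 = 28*2 = 56)
m(t) = -35 + t (m(t) = (56 - 91) + t = -35 + t)
(137925 + Y(508, -108))*(328566 + m(80)) = (137925 - 576)*(328566 + (-35 + 80)) = 137349*(328566 + 45) = 137349*328611 = 45134392239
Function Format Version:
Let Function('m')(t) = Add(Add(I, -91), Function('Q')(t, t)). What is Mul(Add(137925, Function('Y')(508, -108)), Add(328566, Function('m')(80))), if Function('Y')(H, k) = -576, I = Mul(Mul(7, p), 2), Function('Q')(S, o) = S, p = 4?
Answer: 45134392239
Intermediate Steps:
I = 56 (I = Mul(Mul(7, 4), 2) = Mul(28, 2) = 56)
Function('m')(t) = Add(-35, t) (Function('m')(t) = Add(Add(56, -91), t) = Add(-35, t))
Mul(Add(137925, Function('Y')(508, -108)), Add(328566, Function('m')(80))) = Mul(Add(137925, -576), Add(328566, Add(-35, 80))) = Mul(137349, Add(328566, 45)) = Mul(137349, 328611) = 45134392239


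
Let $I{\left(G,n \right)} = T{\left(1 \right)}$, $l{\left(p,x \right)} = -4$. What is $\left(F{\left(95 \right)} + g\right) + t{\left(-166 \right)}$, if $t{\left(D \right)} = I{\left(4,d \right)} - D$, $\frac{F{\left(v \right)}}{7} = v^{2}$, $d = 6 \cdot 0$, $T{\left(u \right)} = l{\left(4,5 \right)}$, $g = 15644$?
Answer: $78981$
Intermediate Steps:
$T{\left(u \right)} = -4$
$d = 0$
$I{\left(G,n \right)} = -4$
$F{\left(v \right)} = 7 v^{2}$
$t{\left(D \right)} = -4 - D$
$\left(F{\left(95 \right)} + g\right) + t{\left(-166 \right)} = \left(7 \cdot 95^{2} + 15644\right) - -162 = \left(7 \cdot 9025 + 15644\right) + \left(-4 + 166\right) = \left(63175 + 15644\right) + 162 = 78819 + 162 = 78981$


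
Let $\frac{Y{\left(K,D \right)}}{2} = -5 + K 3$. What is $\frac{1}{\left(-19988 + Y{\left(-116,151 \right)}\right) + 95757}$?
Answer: $\frac{1}{75063} \approx 1.3322 \cdot 10^{-5}$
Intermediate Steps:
$Y{\left(K,D \right)} = -10 + 6 K$ ($Y{\left(K,D \right)} = 2 \left(-5 + K 3\right) = 2 \left(-5 + 3 K\right) = -10 + 6 K$)
$\frac{1}{\left(-19988 + Y{\left(-116,151 \right)}\right) + 95757} = \frac{1}{\left(-19988 + \left(-10 + 6 \left(-116\right)\right)\right) + 95757} = \frac{1}{\left(-19988 - 706\right) + 95757} = \frac{1}{-20694 + 95757} = \frac{1}{75063}$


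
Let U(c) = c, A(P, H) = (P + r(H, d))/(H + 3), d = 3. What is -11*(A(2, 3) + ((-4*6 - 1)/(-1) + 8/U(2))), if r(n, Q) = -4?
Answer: -946/3 ≈ -315.33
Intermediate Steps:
A(P, H) = (-4 + P)/(3 + H) (A(P, H) = (P - 4)/(H + 3) = (-4 + P)/(3 + H))
-11*(A(2, 3) + ((-4*6 - 1)/(-1) + 8/U(2))) = -11*((-4 + 2)/(3 + 3) + ((-4*6 - 1)/(-1) + 8/2)) = -11*(-2/6 + ((-24 - 1)*(-1) + 8*(½))) = -11*((⅙)*(-2) + (-25*(-1) + 4)) = -11*(-⅓ + (25 + 4)) = -11*(-⅓ + 29) = -11*86/3 = -946/3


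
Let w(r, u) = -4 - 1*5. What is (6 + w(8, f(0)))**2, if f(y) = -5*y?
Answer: 9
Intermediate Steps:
w(r, u) = -9 (w(r, u) = -4 - 5 = -9)
(6 + w(8, f(0)))**2 = (6 - 9)**2 = (-3)**2 = 9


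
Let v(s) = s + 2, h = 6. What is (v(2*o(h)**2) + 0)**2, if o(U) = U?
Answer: 5476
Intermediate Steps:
v(s) = 2 + s
(v(2*o(h)**2) + 0)**2 = ((2 + 2*6**2) + 0)**2 = ((2 + 2*36) + 0)**2 = ((2 + 72) + 0)**2 = (74 + 0)**2 = 74**2 = 5476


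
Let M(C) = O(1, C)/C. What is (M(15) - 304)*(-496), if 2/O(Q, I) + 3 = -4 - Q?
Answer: 2261884/15 ≈ 1.5079e+5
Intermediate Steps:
O(Q, I) = 2/(-7 - Q) (O(Q, I) = 2/(-3 + (-4 - Q)) = 2/(-7 - Q))
M(C) = -1/(4*C) (M(C) = (-2/(7 + 1))/C = (-2/8)/C = (-2*⅛)/C = -1/(4*C))
(M(15) - 304)*(-496) = (-¼/15 - 304)*(-496) = (-¼*1/15 - 304)*(-496) = (-1/60 - 304)*(-496) = -18241/60*(-496) = 2261884/15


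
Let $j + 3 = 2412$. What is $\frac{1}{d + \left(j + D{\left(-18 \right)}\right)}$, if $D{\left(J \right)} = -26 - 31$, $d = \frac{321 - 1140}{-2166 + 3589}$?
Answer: $\frac{1423}{3346077} \approx 0.00042527$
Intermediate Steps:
$j = 2409$ ($j = -3 + 2412 = 2409$)
$d = - \frac{819}{1423} \approx -0.57554$
$D{\left(J \right)} = -57$ ($D{\left(J \right)} = -26 - 31 = -57$)
$\frac{1}{d + \left(j + D{\left(-18 \right)}\right)} = \frac{1}{- \frac{819}{1423} + \left(2409 - 57\right)} = \frac{1}{- \frac{819}{1423} + 2352} = \frac{1}{\frac{3346077}{1423}} = \frac{1423}{3346077}$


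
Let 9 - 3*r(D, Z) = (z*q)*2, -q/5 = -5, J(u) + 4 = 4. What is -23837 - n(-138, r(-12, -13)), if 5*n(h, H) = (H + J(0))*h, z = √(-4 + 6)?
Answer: -118771/5 - 460*√2 ≈ -24405.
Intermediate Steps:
z = √2 ≈ 1.4142
J(u) = 0 (J(u) = -4 + 4 = 0)
q = 25 (q = -5*(-5) = 25)
r(D, Z) = 3 - 50*√2/3 (r(D, Z) = 3 - √2*25*2/3 = 3 - 25*√2*2/3 = 3 - 50*√2/3)
n(h, H) = H*h/5 (n(h, H) = ((H + 0)*h)/5 = (H*h)/5 = H*h/5)
-23837 - n(-138, r(-12, -13)) = -23837 - (3 - 50*√2/3)*(-138)/5 = -23837 - (-414/5 + 460*√2) = -23837 + (414/5 - 460*√2) = -118771/5 - 460*√2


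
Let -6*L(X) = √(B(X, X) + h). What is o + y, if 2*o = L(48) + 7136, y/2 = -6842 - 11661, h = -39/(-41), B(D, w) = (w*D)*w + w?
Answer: -33438 - √20665271/164 ≈ -33466.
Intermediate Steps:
B(D, w) = w + D*w² (B(D, w) = (D*w)*w + w = D*w² + w = w + D*w²)
h = 39/41 (h = -39*(-1/41) = 39/41 ≈ 0.95122)
y = -37006 (y = 2*(-6842 - 11661) = 2*(-18503) = -37006)
L(X) = -√(39/41 + X*(1 + X²))/6 (L(X) = -√(X*(1 + X*X) + 39/41)/6 = -√(X*(1 + X²) + 39/41)/6 = -√(39/41 + X*(1 + X²))/6)
o = 3568 - √20665271/164 (o = (-√41*√(39 + 41*48*(1 + 48²))/246 + 7136)/2 = (-√41*√(39 + 41*48*(1 + 2304))/246 + 7136)/2 = (-√41*√(39 + 41*48*2305)/246 + 7136)/2 = (-√41*√(39 + 4536240)/246 + 7136)/2 = (-√41*√4536279/246 + 7136)/2 = (-√41*3*√504031/246 + 7136)/2 = (-√20665271/82 + 7136)/2 = (7136 - √20665271/82)/2 = 3568 - √20665271/164 ≈ 3540.3)
o + y = (3568 - √20665271/164) - 37006 = -33438 - √20665271/164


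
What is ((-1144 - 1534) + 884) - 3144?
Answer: -4938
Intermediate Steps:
((-1144 - 1534) + 884) - 3144 = (-2678 + 884) - 3144 = -1794 - 3144 = -4938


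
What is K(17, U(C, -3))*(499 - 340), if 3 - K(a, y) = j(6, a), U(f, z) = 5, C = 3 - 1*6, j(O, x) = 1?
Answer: 318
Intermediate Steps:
C = -3 (C = 3 - 6 = -3)
K(a, y) = 2 (K(a, y) = 3 - 1*1 = 3 - 1 = 2)
K(17, U(C, -3))*(499 - 340) = 2*(499 - 340) = 2*159 = 318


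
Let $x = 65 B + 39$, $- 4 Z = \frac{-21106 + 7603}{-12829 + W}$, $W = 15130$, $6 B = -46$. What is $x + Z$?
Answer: $- \frac{4214201}{9204} \approx -457.87$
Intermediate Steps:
$B = - \frac{23}{3}$ ($B = \frac{1}{6} \left(-46\right) = - \frac{23}{3} \approx -7.6667$)
$Z = \frac{4501}{3068}$ ($Z = - \frac{\left(-21106 + 7603\right) \frac{1}{-12829 + 15130}}{4} = - \frac{\left(-13503\right) \frac{1}{2301}}{4} = \left(- \frac{1}{4}\right) \left(- \frac{4501}{767}\right) = \frac{4501}{3068} \approx 1.4671$)
$x = - \frac{1378}{3}$ ($x = 65 \left(- \frac{23}{3}\right) + 39 = - \frac{1495}{3} + 39 = - \frac{1378}{3} \approx -459.33$)
$x + Z = - \frac{1378}{3} + \frac{4501}{3068} = - \frac{4214201}{9204}$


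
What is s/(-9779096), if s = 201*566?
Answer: -56883/4889548 ≈ -0.011634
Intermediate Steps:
s = 113766
s/(-9779096) = 113766/(-9779096) = 113766*(-1/9779096) = -56883/4889548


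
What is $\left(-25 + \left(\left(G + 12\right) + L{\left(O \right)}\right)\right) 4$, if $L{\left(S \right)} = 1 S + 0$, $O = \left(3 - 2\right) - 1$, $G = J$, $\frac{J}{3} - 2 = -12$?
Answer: $-172$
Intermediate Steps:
$J = -30$ ($J = 6 + 3 \left(-12\right) = 6 - 36 = -30$)
$G = -30$
$O = 0$ ($O = 1 - 1 = 0$)
$L{\left(S \right)} = S$ ($L{\left(S \right)} = S + 0 = S$)
$\left(-25 + \left(\left(G + 12\right) + L{\left(O \right)}\right)\right) 4 = \left(-25 + \left(\left(-30 + 12\right) + 0\right)\right) 4 = \left(-25 + \left(-18 + 0\right)\right) 4 = \left(-25 - 18\right) 4 = \left(-43\right) 4 = -172$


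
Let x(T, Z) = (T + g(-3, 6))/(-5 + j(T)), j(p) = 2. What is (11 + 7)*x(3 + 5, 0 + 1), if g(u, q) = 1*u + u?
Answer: -12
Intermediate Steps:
g(u, q) = 2*u (g(u, q) = u + u = 2*u)
x(T, Z) = 2 - T/3 (x(T, Z) = (T + 2*(-3))/(-5 + 2) = (T - 6)/(-3) = (-6 + T)*(-1/3) = 2 - T/3)
(11 + 7)*x(3 + 5, 0 + 1) = (11 + 7)*(2 - (3 + 5)/3) = 18*(2 - 1/3*8) = 18*(2 - 8/3) = 18*(-2/3) = -12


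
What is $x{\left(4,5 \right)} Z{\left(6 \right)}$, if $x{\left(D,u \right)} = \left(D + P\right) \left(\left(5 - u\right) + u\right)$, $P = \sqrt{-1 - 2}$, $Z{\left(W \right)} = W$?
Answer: $120 + 30 i \sqrt{3} \approx 120.0 + 51.962 i$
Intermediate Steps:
$P = i \sqrt{3}$ ($P = \sqrt{-3} = i \sqrt{3} \approx 1.732 i$)
$x{\left(D,u \right)} = 5 D + 5 i \sqrt{3}$ ($x{\left(D,u \right)} = \left(D + i \sqrt{3}\right) \left(\left(5 - u\right) + u\right) = \left(D + i \sqrt{3}\right) 5 = 5 D + 5 i \sqrt{3}$)
$x{\left(4,5 \right)} Z{\left(6 \right)} = \left(5 \cdot 4 + 5 i \sqrt{3}\right) 6 = \left(20 + 5 i \sqrt{3}\right) 6 = 120 + 30 i \sqrt{3}$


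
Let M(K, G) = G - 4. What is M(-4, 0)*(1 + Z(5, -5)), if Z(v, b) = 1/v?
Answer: -24/5 ≈ -4.8000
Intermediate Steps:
Z(v, b) = 1/v
M(K, G) = -4 + G
M(-4, 0)*(1 + Z(5, -5)) = (-4 + 0)*(1 + 1/5) = -4*(1 + ⅕) = -4*6/5 = -24/5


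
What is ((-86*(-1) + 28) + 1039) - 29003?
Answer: -27850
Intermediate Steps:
((-86*(-1) + 28) + 1039) - 29003 = ((86 + 28) + 1039) - 29003 = (114 + 1039) - 29003 = 1153 - 29003 = -27850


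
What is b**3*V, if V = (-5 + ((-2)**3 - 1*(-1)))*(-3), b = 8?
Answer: 18432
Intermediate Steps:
V = 36 (V = (-5 + (-8 + 1))*(-3) = (-5 - 7)*(-3) = -12*(-3) = 36)
b**3*V = 8**3*36 = 512*36 = 18432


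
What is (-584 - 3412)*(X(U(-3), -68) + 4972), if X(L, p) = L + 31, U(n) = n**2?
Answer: -20027952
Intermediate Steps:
X(L, p) = 31 + L
(-584 - 3412)*(X(U(-3), -68) + 4972) = (-584 - 3412)*((31 + (-3)**2) + 4972) = -3996*((31 + 9) + 4972) = -3996*(40 + 4972) = -3996*5012 = -20027952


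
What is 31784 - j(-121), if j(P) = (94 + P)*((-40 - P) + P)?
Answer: 30704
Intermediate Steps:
j(P) = -3760 - 40*P (j(P) = (94 + P)*(-40) = -3760 - 40*P)
31784 - j(-121) = 31784 - (-3760 - 40*(-121)) = 31784 - (-3760 + 4840) = 31784 - 1*1080 = 31784 - 1080 = 30704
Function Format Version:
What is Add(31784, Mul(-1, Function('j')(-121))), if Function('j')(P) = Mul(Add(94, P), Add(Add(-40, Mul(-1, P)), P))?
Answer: 30704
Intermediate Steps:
Function('j')(P) = Add(-3760, Mul(-40, P)) (Function('j')(P) = Mul(Add(94, P), -40) = Add(-3760, Mul(-40, P)))
Add(31784, Mul(-1, Function('j')(-121))) = Add(31784, Mul(-1, Add(-3760, Mul(-40, -121)))) = Add(31784, Mul(-1, Add(-3760, 4840))) = Add(31784, Mul(-1, 1080)) = Add(31784, -1080) = 30704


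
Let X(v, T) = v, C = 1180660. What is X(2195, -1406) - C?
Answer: -1178465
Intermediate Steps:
X(2195, -1406) - C = 2195 - 1*1180660 = 2195 - 1180660 = -1178465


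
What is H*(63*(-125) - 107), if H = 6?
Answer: -47892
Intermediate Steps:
H*(63*(-125) - 107) = 6*(63*(-125) - 107) = 6*(-7875 - 107) = 6*(-7982) = -47892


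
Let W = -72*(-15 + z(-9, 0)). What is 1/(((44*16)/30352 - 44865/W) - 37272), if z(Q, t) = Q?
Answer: -364224/13584805025 ≈ -2.6811e-5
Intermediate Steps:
W = 1728 (W = -72*(-15 - 9) = -72*(-24) = 1728)
1/(((44*16)/30352 - 44865/W) - 37272) = 1/(((44*16)/30352 - 44865/1728) - 37272) = 1/((704*(1/30352) - 44865*1/1728) - 37272) = 1/((44/1897 - 4985/192) - 37272) = 1/(-9448097/364224 - 37272) = 1/(-13584805025/364224) = -364224/13584805025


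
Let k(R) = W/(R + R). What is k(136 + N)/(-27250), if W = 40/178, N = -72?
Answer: -1/15521600 ≈ -6.4426e-8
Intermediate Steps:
W = 20/89 (W = 40*(1/178) = 20/89 ≈ 0.22472)
k(R) = 10/(89*R) (k(R) = 20/(89*(R + R)) = 20/(89*((2*R))) = 20*(1/(2*R))/89 = 10/(89*R))
k(136 + N)/(-27250) = (10/(89*(136 - 72)))/(-27250) = ((10/89)/64)*(-1/27250) = ((10/89)*(1/64))*(-1/27250) = (5/2848)*(-1/27250) = -1/15521600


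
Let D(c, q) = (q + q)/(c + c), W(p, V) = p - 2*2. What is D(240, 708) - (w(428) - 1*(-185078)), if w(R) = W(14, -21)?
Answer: -3701701/20 ≈ -1.8509e+5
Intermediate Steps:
W(p, V) = -4 + p (W(p, V) = p - 1*4 = p - 4 = -4 + p)
D(c, q) = q/c (D(c, q) = (2*q)/((2*c)) = (2*q)*(1/(2*c)) = q/c)
w(R) = 10 (w(R) = -4 + 14 = 10)
D(240, 708) - (w(428) - 1*(-185078)) = 708/240 - (10 - 1*(-185078)) = 708*(1/240) - (10 + 185078) = 59/20 - 1*185088 = 59/20 - 185088 = -3701701/20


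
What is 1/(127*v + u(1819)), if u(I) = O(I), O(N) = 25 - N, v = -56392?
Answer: -1/7163578 ≈ -1.3960e-7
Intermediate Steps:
u(I) = 25 - I
1/(127*v + u(1819)) = 1/(127*(-56392) + (25 - 1*1819)) = 1/(-7161784 + (25 - 1819)) = 1/(-7161784 - 1794) = 1/(-7163578) = -1/7163578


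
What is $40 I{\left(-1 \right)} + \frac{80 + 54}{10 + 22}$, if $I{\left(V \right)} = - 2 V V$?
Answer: $- \frac{1213}{16} \approx -75.813$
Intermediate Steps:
$I{\left(V \right)} = - 2 V^{2}$
$40 I{\left(-1 \right)} + \frac{80 + 54}{10 + 22} = 40 \left(- 2 \left(-1\right)^{2}\right) + \frac{80 + 54}{10 + 22} = 40 \left(\left(-2\right) 1\right) + \frac{134}{32} = 40 \left(-2\right) + 134 \cdot \frac{1}{32} = -80 + \frac{67}{16} = - \frac{1213}{16}$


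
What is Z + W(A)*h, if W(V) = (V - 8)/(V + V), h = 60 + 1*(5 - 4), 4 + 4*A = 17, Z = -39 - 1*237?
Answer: -8335/26 ≈ -320.58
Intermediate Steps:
Z = -276 (Z = -39 - 237 = -276)
A = 13/4 (A = -1 + (¼)*17 = -1 + 17/4 = 13/4 ≈ 3.2500)
h = 61 (h = 60 + 1*1 = 60 + 1 = 61)
W(V) = (-8 + V)/(2*V) (W(V) = (-8 + V)/((2*V)) = (-8 + V)*(1/(2*V)) = (-8 + V)/(2*V))
Z + W(A)*h = -276 + ((-8 + 13/4)/(2*(13/4)))*61 = -276 + ((½)*(4/13)*(-19/4))*61 = -276 - 19/26*61 = -276 - 1159/26 = -8335/26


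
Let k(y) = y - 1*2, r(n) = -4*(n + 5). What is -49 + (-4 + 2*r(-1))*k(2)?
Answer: -49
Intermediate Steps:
r(n) = -20 - 4*n (r(n) = -4*(5 + n) = -20 - 4*n)
k(y) = -2 + y (k(y) = y - 2 = -2 + y)
-49 + (-4 + 2*r(-1))*k(2) = -49 + (-4 + 2*(-20 - 4*(-1)))*(-2 + 2) = -49 + (-4 + 2*(-20 + 4))*0 = -49 + (-4 + 2*(-16))*0 = -49 + (-4 - 32)*0 = -49 - 36*0 = -49 + 0 = -49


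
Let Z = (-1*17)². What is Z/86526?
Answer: 289/86526 ≈ 0.0033400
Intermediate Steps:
Z = 289 (Z = (-17)² = 289)
Z/86526 = 289/86526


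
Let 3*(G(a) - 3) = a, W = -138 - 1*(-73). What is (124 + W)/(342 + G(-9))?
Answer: 59/342 ≈ 0.17251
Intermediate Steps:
W = -65 (W = -138 + 73 = -65)
G(a) = 3 + a/3
(124 + W)/(342 + G(-9)) = (124 - 65)/(342 + (3 + (⅓)*(-9))) = 59/(342 + (3 - 3)) = 59/(342 + 0) = 59/342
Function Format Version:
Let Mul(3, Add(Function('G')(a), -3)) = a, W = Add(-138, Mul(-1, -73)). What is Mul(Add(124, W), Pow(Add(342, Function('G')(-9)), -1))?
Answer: Rational(59, 342) ≈ 0.17251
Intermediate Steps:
W = -65 (W = Add(-138, 73) = -65)
Function('G')(a) = Add(3, Mul(Rational(1, 3), a))
Mul(Add(124, W), Pow(Add(342, Function('G')(-9)), -1)) = Mul(Add(124, -65), Pow(Add(342, Add(3, Mul(Rational(1, 3), -9))), -1)) = Mul(59, Pow(Add(342, Add(3, -3)), -1)) = Mul(59, Pow(Add(342, 0), -1)) = Mul(59, Pow(342, -1)) = Mul(59, Rational(1, 342)) = Rational(59, 342)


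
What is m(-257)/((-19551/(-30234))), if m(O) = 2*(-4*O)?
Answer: 20720368/6517 ≈ 3179.4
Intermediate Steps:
m(O) = -8*O
m(-257)/((-19551/(-30234))) = (-8*(-257))/((-19551/(-30234))) = 2056/((-19551*(-1/30234))) = 2056/(6517/10078) = 2056*(10078/6517) = 20720368/6517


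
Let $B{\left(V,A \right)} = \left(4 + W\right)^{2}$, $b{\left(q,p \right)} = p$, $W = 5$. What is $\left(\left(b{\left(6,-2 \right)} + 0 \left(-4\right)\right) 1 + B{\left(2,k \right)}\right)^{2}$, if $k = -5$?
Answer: $6241$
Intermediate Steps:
$B{\left(V,A \right)} = 81$ ($B{\left(V,A \right)} = \left(4 + 5\right)^{2} = 9^{2} = 81$)
$\left(\left(b{\left(6,-2 \right)} + 0 \left(-4\right)\right) 1 + B{\left(2,k \right)}\right)^{2} = \left(\left(-2 + 0 \left(-4\right)\right) 1 + 81\right)^{2} = \left(\left(-2 + 0\right) 1 + 81\right)^{2} = \left(\left(-2\right) 1 + 81\right)^{2} = \left(-2 + 81\right)^{2} = 79^{2} = 6241$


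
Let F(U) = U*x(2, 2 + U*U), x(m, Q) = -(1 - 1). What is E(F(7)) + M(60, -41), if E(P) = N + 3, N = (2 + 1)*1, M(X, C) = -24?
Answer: -18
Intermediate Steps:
N = 3 (N = 3*1 = 3)
x(m, Q) = 0 (x(m, Q) = -1*0 = 0)
F(U) = 0 (F(U) = U*0 = 0)
E(P) = 6 (E(P) = 3 + 3 = 6)
E(F(7)) + M(60, -41) = 6 - 24 = -18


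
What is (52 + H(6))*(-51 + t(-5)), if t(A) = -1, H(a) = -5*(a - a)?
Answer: -2704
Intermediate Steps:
H(a) = 0 (H(a) = -5*0 = 0)
(52 + H(6))*(-51 + t(-5)) = (52 + 0)*(-51 - 1) = 52*(-52) = -2704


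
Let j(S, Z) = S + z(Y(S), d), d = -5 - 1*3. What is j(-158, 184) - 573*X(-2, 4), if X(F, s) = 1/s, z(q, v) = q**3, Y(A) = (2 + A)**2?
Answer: 57651097779019/4 ≈ 1.4413e+13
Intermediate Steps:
d = -8 (d = -5 - 3 = -8)
j(S, Z) = S + (2 + S)**6 (j(S, Z) = S + ((2 + S)**2)**3 = S + (2 + S)**6)
j(-158, 184) - 573*X(-2, 4) = (-158 + (2 - 158)**6) - 573/4 = (-158 + (-156)**6) - 573/4 = (-158 + 14412774445056) - 1*573/4 = 14412774444898 - 573/4 = 57651097779019/4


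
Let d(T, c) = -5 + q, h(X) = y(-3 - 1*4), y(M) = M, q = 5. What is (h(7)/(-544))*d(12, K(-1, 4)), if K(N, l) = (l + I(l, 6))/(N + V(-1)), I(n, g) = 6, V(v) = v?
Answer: 0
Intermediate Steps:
h(X) = -7 (h(X) = -3 - 1*4 = -3 - 4 = -7)
K(N, l) = (6 + l)/(-1 + N) (K(N, l) = (l + 6)/(N - 1) = (6 + l)/(-1 + N))
d(T, c) = 0 (d(T, c) = -5 + 5 = 0)
(h(7)/(-544))*d(12, K(-1, 4)) = -7/(-544)*0 = -7*(-1/544)*0 = (7/544)*0 = 0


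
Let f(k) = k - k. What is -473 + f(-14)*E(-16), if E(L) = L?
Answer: -473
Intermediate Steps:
f(k) = 0
-473 + f(-14)*E(-16) = -473 + 0*(-16) = -473 + 0 = -473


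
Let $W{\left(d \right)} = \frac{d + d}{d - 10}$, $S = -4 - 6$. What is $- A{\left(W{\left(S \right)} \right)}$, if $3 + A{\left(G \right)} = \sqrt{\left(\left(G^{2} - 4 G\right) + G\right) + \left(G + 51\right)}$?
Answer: $3 - 5 \sqrt{2} \approx -4.0711$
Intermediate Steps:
$S = -10$
$W{\left(d \right)} = \frac{2 d}{-10 + d}$
$A{\left(G \right)} = -3 + \sqrt{51 + G^{2} - 2 G}$ ($A{\left(G \right)} = -3 + \sqrt{\left(\left(G^{2} - 4 G\right) + G\right) + \left(G + 51\right)} = -3 + \sqrt{\left(G^{2} - 3 G\right) + \left(51 + G\right)} = -3 + \sqrt{51 + G^{2} - 2 G}$)
$- A{\left(W{\left(S \right)} \right)} = - (-3 + \sqrt{51 + \left(2 \left(-10\right) \frac{1}{-10 - 10}\right)^{2} - 2 \cdot 2 \left(-10\right) \frac{1}{-10 - 10}}) = - (-3 + \sqrt{51 + \left(2 \left(-10\right) \frac{1}{-20}\right)^{2} - 2 \cdot 2 \left(-10\right) \frac{1}{-20}}) = - (-3 + \sqrt{51 + \left(2 \left(-10\right) \left(- \frac{1}{20}\right)\right)^{2} - 2 \cdot 2 \left(-10\right) \left(- \frac{1}{20}\right)}) = - (-3 + \sqrt{51 + 1^{2} - 2}) = - (-3 + \sqrt{51 + 1 - 2}) = - (-3 + \sqrt{50}) = - (-3 + 5 \sqrt{2}) = 3 - 5 \sqrt{2}$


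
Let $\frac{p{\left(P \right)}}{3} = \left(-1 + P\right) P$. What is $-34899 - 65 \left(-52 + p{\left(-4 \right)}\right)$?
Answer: $-35419$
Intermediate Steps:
$p{\left(P \right)} = 3 P \left(-1 + P\right)$ ($p{\left(P \right)} = 3 \left(-1 + P\right) P = 3 P \left(-1 + P\right)$)
$-34899 - 65 \left(-52 + p{\left(-4 \right)}\right) = -34899 - 65 \left(-52 + 3 \left(-4\right) \left(-1 - 4\right)\right) = -34899 - 65 \left(-52 + 3 \left(-4\right) \left(-5\right)\right) = -34899 - 65 \left(-52 + 60\right) = -34899 - 65 \cdot 8 = -34899 - 520 = -35419$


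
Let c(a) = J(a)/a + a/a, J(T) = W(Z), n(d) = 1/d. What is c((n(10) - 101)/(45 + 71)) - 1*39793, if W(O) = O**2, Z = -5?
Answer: -40179128/1009 ≈ -39821.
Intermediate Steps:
J(T) = 25 (J(T) = (-5)**2 = 25)
c(a) = 1 + 25/a (c(a) = 25/a + a/a = 25/a + 1 = 1 + 25/a)
c((n(10) - 101)/(45 + 71)) - 1*39793 = (25 + (1/10 - 101)/(45 + 71))/(((1/10 - 101)/(45 + 71))) - 1*39793 = (25 + (1/10 - 101)/116)/(((1/10 - 101)/116)) - 39793 = (25 - 1009/10*1/116)/((-1009/10*1/116)) - 39793 = (25 - 1009/1160)/(-1009/1160) - 39793 = -1160/1009*27991/1160 - 39793 = -27991/1009 - 39793 = -40179128/1009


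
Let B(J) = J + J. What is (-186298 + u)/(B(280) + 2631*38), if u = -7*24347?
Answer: -356727/100538 ≈ -3.5482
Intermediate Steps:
u = -170429
B(J) = 2*J
(-186298 + u)/(B(280) + 2631*38) = (-186298 - 170429)/(2*280 + 2631*38) = -356727/(560 + 99978) = -356727/100538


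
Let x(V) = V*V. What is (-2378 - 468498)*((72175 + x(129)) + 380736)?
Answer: -221100767552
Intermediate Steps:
x(V) = V²
(-2378 - 468498)*((72175 + x(129)) + 380736) = (-2378 - 468498)*((72175 + 129²) + 380736) = -470876*((72175 + 16641) + 380736) = -470876*(88816 + 380736) = -470876*469552 = -221100767552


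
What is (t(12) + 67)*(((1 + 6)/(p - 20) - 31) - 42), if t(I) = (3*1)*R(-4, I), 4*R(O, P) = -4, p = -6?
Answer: -60960/13 ≈ -4689.2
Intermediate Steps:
R(O, P) = -1 (R(O, P) = (¼)*(-4) = -1)
t(I) = -3 (t(I) = (3*1)*(-1) = 3*(-1) = -3)
(t(12) + 67)*(((1 + 6)/(p - 20) - 31) - 42) = (-3 + 67)*(((1 + 6)/(-6 - 20) - 31) - 42) = 64*((7/(-26) - 31) - 42) = 64*((7*(-1/26) - 31) - 42) = 64*((-7/26 - 31) - 42) = 64*(-813/26 - 42) = 64*(-1905/26) = -60960/13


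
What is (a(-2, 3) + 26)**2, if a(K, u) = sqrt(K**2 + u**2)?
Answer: (26 + sqrt(13))**2 ≈ 876.49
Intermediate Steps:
(a(-2, 3) + 26)**2 = (sqrt((-2)**2 + 3**2) + 26)**2 = (sqrt(4 + 9) + 26)**2 = (sqrt(13) + 26)**2 = (26 + sqrt(13))**2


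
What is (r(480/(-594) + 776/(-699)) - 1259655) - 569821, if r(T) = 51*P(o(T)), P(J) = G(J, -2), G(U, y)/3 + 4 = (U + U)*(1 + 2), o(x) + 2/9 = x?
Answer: -4695551692/2563 ≈ -1.8321e+6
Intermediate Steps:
o(x) = -2/9 + x
G(U, y) = -12 + 18*U (G(U, y) = -12 + 3*((U + U)*(1 + 2)) = -12 + 3*((2*U)*3) = -12 + 3*(6*U) = -12 + 18*U)
P(J) = -12 + 18*J
r(T) = -816 + 918*T (r(T) = 51*(-12 + 18*(-2/9 + T)) = 51*(-12 + (-4 + 18*T)) = 51*(-16 + 18*T) = -816 + 918*T)
(r(480/(-594) + 776/(-699)) - 1259655) - 569821 = ((-816 + 918*(480/(-594) + 776/(-699))) - 1259655) - 569821 = ((-816 + 918*(480*(-1/594) + 776*(-1/699))) - 1259655) - 569821 = ((-816 + 918*(-80/99 - 776/699)) - 1259655) - 569821 = ((-816 + 918*(-44248/23067)) - 1259655) - 569821 = ((-816 - 4513296/2563) - 1259655) - 569821 = (-6604704/2563 - 1259655) - 569821 = -3235100469/2563 - 569821 = -4695551692/2563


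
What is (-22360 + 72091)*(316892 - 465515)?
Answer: -7391170413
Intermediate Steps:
(-22360 + 72091)*(316892 - 465515) = 49731*(-148623) = -7391170413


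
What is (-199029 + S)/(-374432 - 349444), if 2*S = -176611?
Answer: 574669/1447752 ≈ 0.39694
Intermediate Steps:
S = -176611/2 (S = (½)*(-176611) = -176611/2 ≈ -88306.)
(-199029 + S)/(-374432 - 349444) = (-199029 - 176611/2)/(-374432 - 349444) = -574669/2/(-723876) = -574669/2*(-1/723876) = 574669/1447752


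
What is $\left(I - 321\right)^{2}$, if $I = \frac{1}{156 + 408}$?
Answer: $\frac{32776567849}{318096} \approx 1.0304 \cdot 10^{5}$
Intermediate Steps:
$I = \frac{1}{564} \approx 0.0017731$
$\left(I - 321\right)^{2} = \left(\frac{1}{564} - 321\right)^{2} = \left(- \frac{181043}{564}\right)^{2} = \frac{32776567849}{318096}$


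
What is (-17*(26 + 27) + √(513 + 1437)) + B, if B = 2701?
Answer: 1800 + 5*√78 ≈ 1844.2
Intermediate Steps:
(-17*(26 + 27) + √(513 + 1437)) + B = (-17*(26 + 27) + √(513 + 1437)) + 2701 = (-17*53 + √1950) + 2701 = (-901 + 5*√78) + 2701 = 1800 + 5*√78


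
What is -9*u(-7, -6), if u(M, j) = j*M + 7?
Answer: -441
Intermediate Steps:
u(M, j) = 7 + M*j (u(M, j) = M*j + 7 = 7 + M*j)
-9*u(-7, -6) = -9*(7 - 7*(-6)) = -9*(7 + 42) = -9*49 = -441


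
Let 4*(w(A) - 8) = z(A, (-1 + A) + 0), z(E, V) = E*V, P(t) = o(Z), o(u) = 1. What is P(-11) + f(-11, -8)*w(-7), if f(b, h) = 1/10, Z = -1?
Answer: 16/5 ≈ 3.2000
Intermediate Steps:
P(t) = 1
f(b, h) = ⅒ (f(b, h) = 1*(⅒) = ⅒)
w(A) = 8 + A*(-1 + A)/4 (w(A) = 8 + (A*((-1 + A) + 0))/4 = 8 + (A*(-1 + A))/4 = 8 + A*(-1 + A)/4)
P(-11) + f(-11, -8)*w(-7) = 1 + (8 + (¼)*(-7)*(-1 - 7))/10 = 1 + (8 + (¼)*(-7)*(-8))/10 = 1 + (8 + 14)/10 = 1 + (⅒)*22 = 1 + 11/5 = 16/5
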